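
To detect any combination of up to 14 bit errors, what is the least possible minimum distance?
Detecting e errors requires d_min ≥ e + 1 = 14 + 1 = 15.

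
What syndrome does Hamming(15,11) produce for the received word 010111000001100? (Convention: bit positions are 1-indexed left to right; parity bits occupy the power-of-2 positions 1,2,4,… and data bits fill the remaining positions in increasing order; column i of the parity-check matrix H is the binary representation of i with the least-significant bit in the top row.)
Syndrome s = H · r^T (mod 2), r = 010111000001100:
  s[0] = (101010101010101)·(010111000001100) mod 2 = 0+0+0+0+1+0+0+0+0+0+0+0+1+0+0 mod 2 = 0
  s[1] = (011001100110011)·(010111000001100) mod 2 = 0+1+0+0+0+1+0+0+0+0+0+0+0+0+0 mod 2 = 0
  s[2] = (000111100001111)·(010111000001100) mod 2 = 0+0+0+1+1+1+0+0+0+0+0+1+1+0+0 mod 2 = 1
  s[3] = (000000011111111)·(010111000001100) mod 2 = 0+0+0+0+0+0+0+0+0+0+0+1+1+0+0 mod 2 = 0
Syndrome = 0010
Non-zero syndrome: error at position 4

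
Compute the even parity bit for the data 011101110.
Sum of data bits: 0+1+1+1+0+1+1+1+0 = 6.
6 mod 2 = 0, so parity bit = 0.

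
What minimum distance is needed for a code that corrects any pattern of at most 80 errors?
Correcting t errors requires d_min ≥ 2t + 1 = 2·80 + 1 = 161.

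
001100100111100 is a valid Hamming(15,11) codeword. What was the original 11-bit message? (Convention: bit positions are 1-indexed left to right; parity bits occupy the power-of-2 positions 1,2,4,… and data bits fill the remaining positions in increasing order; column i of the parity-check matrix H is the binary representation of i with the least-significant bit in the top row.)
Parity bits occupy power-of-2 positions; data bits are at positions {3,5,6,7,9,10,11,12,13,14,15} (1-indexed).
Extract: c[3]=1 c[5]=0 c[6]=0 c[7]=1 c[9]=0 c[10]=1 c[11]=1 c[12]=1 c[13]=1 c[14]=0 c[15]=0
Data = 10010111100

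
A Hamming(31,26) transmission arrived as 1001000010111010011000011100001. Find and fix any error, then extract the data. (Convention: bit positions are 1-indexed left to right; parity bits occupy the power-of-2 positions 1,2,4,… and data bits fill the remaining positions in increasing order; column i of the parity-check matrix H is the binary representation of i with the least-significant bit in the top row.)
Syndrome s = H · r^T (mod 2), r = 1001000010111010011000011100001:
  s[0] = (1010101010101010101010101010101)·(1001000010111010011000011100001) mod 2 = 1+0+0+0+0+0+0+0+1+0+1+0+1+0+1+0+0+0+1+0+0+0+0+0+1+0+0+0+0+0+1 mod 2 = 0
  s[1] = (0110011001100110011001100110011)·(1001000010111010011000011100001) mod 2 = 0+0+0+0+0+0+0+0+0+0+1+0+0+0+1+0+0+1+1+0+0+0+0+0+0+1+0+0+0+0+1 mod 2 = 0
  s[2] = (0001111000011110000111100001111)·(1001000010111010011000011100001) mod 2 = 0+0+0+1+0+0+0+0+0+0+0+1+1+0+1+0+0+0+0+0+0+0+0+0+0+0+0+0+0+0+1 mod 2 = 1
  s[3] = (0000000111111110000000011111111)·(1001000010111010011000011100001) mod 2 = 0+0+0+0+0+0+0+0+1+0+1+1+1+0+1+0+0+0+0+0+0+0+0+1+1+1+0+0+0+0+1 mod 2 = 1
  s[4] = (0000000000000001111111111111111)·(1001000010111010011000011100001) mod 2 = 0+0+0+0+0+0+0+0+0+0+0+0+0+0+0+0+0+1+1+0+0+0+0+1+1+1+0+0+0+0+1 mod 2 = 0
Syndrome = 00110
Column 12 of H equals this syndrome → error at bit 12 (1-indexed).
Flip bit 12: 1001000010111010011000011100001 → 1001000010101010011000011100001
Extract data bits at positions {3,5,6,7,9,10,11,12,13,14,15,17,18,19,20,21,22,23,24,25,26,27,28,29,30,31}: 00001010101011000011100001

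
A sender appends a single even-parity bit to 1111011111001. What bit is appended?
Sum of data bits: 1+1+1+1+0+1+1+1+1+1+0+0+1 = 10.
10 mod 2 = 0, so parity bit = 0.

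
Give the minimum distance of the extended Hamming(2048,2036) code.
d_min = 4 (adding an overall parity bit to Hamming(2047,2036) raises d_min from 3 to 4).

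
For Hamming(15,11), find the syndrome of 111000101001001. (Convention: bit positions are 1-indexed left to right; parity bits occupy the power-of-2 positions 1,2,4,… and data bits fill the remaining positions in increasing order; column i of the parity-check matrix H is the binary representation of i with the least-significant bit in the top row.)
Syndrome s = H · r^T (mod 2), r = 111000101001001:
  s[0] = (101010101010101)·(111000101001001) mod 2 = 1+0+1+0+0+0+1+0+1+0+0+0+0+0+1 mod 2 = 1
  s[1] = (011001100110011)·(111000101001001) mod 2 = 0+1+1+0+0+0+1+0+0+0+0+0+0+0+1 mod 2 = 0
  s[2] = (000111100001111)·(111000101001001) mod 2 = 0+0+0+0+0+0+1+0+0+0+0+1+0+0+1 mod 2 = 1
  s[3] = (000000011111111)·(111000101001001) mod 2 = 0+0+0+0+0+0+0+0+1+0+0+1+0+0+1 mod 2 = 1
Syndrome = 1011
Non-zero syndrome: error at position 13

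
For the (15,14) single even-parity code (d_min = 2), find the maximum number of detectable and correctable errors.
Detection only: up to d_min − 1 = 1 errors.
Correction: up to ⌊(d_min − 1)/2⌋ = ⌊1/2⌋ = 0 errors.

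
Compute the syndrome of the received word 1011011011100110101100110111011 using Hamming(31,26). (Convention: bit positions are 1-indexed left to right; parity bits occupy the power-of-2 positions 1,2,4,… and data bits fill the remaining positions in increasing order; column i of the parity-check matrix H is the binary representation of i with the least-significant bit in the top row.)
Syndrome s = H · r^T (mod 2), r = 1011011011100110101100110111011:
  s[0] = (1010101010101010101010101010101)·(1011011011100110101100110111011) mod 2 = 1+0+1+0+0+0+1+0+1+0+1+0+0+0+1+0+1+0+1+0+0+0+1+0+0+0+1+0+0+0+1 mod 2 = 1
  s[1] = (0110011001100110011001100110011)·(1011011011100110101100110111011) mod 2 = 0+0+1+0+0+1+1+0+0+1+1+0+0+1+1+0+0+0+1+0+0+0+1+0+0+1+1+0+0+1+1 mod 2 = 1
  s[2] = (0001111000011110000111100001111)·(1011011011100110101100110111011) mod 2 = 0+0+0+1+0+1+1+0+0+0+0+0+0+1+1+0+0+0+0+1+0+0+1+0+0+0+0+1+0+1+1 mod 2 = 0
  s[3] = (0000000111111110000000011111111)·(1011011011100110101100110111011) mod 2 = 0+0+0+0+0+0+0+0+1+1+1+0+0+1+1+0+0+0+0+0+0+0+0+1+0+1+1+1+0+1+1 mod 2 = 1
  s[4] = (0000000000000001111111111111111)·(1011011011100110101100110111011) mod 2 = 0+0+0+0+0+0+0+0+0+0+0+0+0+0+0+0+1+0+1+1+0+0+1+1+0+1+1+1+0+1+1 mod 2 = 0
Syndrome = 11010
Non-zero syndrome: error at position 11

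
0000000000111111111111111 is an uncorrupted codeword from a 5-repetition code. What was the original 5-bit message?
Split into 5-bit blocks: 00000 00000 11111 11111 11111
Data = 00111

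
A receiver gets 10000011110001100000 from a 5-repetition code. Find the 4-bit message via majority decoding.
Split into 5-bit blocks and majority-vote each:
  block 1 = 10000: 1 ones, 4 zeros → 0
  block 2 = 01111: 4 ones, 1 zeros → 1
  block 3 = 00011: 2 ones, 3 zeros → 0
  block 4 = 00000: 0 ones, 5 zeros → 0
Decoded = 0100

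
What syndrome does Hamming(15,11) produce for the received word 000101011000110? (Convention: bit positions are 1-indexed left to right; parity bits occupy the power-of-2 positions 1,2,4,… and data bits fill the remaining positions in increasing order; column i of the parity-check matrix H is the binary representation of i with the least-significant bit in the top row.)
Syndrome s = H · r^T (mod 2), r = 000101011000110:
  s[0] = (101010101010101)·(000101011000110) mod 2 = 0+0+0+0+0+0+0+0+1+0+0+0+1+0+0 mod 2 = 0
  s[1] = (011001100110011)·(000101011000110) mod 2 = 0+0+0+0+0+1+0+0+0+0+0+0+0+1+0 mod 2 = 0
  s[2] = (000111100001111)·(000101011000110) mod 2 = 0+0+0+1+0+1+0+0+0+0+0+0+1+1+0 mod 2 = 0
  s[3] = (000000011111111)·(000101011000110) mod 2 = 0+0+0+0+0+0+0+1+1+0+0+0+1+1+0 mod 2 = 0
Syndrome = 0000
s = 0: no error detected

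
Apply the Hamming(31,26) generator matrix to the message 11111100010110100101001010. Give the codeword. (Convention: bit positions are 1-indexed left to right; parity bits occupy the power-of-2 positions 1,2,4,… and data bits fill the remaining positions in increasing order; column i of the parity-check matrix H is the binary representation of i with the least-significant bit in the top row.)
Codeword c = d · G (mod 2), d = 11111100010110100101001010:
  c[0] = d·G[:,0] = (11111100010110100101001010)·(11011010101101010101010101) mod 2 = 1+1+0+1+1+0+0+0+0+0+0+1+0+0+0+0+0+1+0+1+0+0+0+0+0+0 mod 2 = 1
  c[1] = d·G[:,1] = (11111100010110100101001010)·(10110110011011001100110011) mod 2 = 1+0+1+1+0+1+0+0+0+1+0+0+1+0+0+0+0+1+0+0+0+0+0+0+1+0 mod 2 = 0
  c[2] = d·G[:,2] = (11111100010110100101001010)·(10000000000000000000000000) mod 2 = 1+0+0+0+0+0+0+0+0+0+0+0+0+0+0+0+0+0+0+0+0+0+0+0+0+0 mod 2 = 1
  c[3] = d·G[:,3] = (11111100010110100101001010)·(01110001111000111100001111) mod 2 = 0+1+1+1+0+0+0+0+0+1+0+0+0+0+1+0+0+1+0+0+0+0+1+0+1+0 mod 2 = 0
  c[4] = d·G[:,4] = (11111100010110100101001010)·(01000000000000000000000000) mod 2 = 0+1+0+0+0+0+0+0+0+0+0+0+0+0+0+0+0+0+0+0+0+0+0+0+0+0 mod 2 = 1
  c[5] = d·G[:,5] = (11111100010110100101001010)·(00100000000000000000000000) mod 2 = 0+0+1+0+0+0+0+0+0+0+0+0+0+0+0+0+0+0+0+0+0+0+0+0+0+0 mod 2 = 1
  c[6] = d·G[:,6] = (11111100010110100101001010)·(00010000000000000000000000) mod 2 = 0+0+0+1+0+0+0+0+0+0+0+0+0+0+0+0+0+0+0+0+0+0+0+0+0+0 mod 2 = 1
  c[7] = d·G[:,7] = (11111100010110100101001010)·(00001111111000000011111111) mod 2 = 0+0+0+0+1+1+0+0+0+1+0+0+0+0+0+0+0+0+0+1+0+0+1+0+1+0 mod 2 = 0
  c[8] = d·G[:,8] = (11111100010110100101001010)·(00001000000000000000000000) mod 2 = 0+0+0+0+1+0+0+0+0+0+0+0+0+0+0+0+0+0+0+0+0+0+0+0+0+0 mod 2 = 1
  c[9] = d·G[:,9] = (11111100010110100101001010)·(00000100000000000000000000) mod 2 = 0+0+0+0+0+1+0+0+0+0+0+0+0+0+0+0+0+0+0+0+0+0+0+0+0+0 mod 2 = 1
  c[10] = d·G[:,10] = (11111100010110100101001010)·(00000010000000000000000000) mod 2 = 0+0+0+0+0+0+0+0+0+0+0+0+0+0+0+0+0+0+0+0+0+0+0+0+0+0 mod 2 = 0
  c[11] = d·G[:,11] = (11111100010110100101001010)·(00000001000000000000000000) mod 2 = 0+0+0+0+0+0+0+0+0+0+0+0+0+0+0+0+0+0+0+0+0+0+0+0+0+0 mod 2 = 0
  c[12] = d·G[:,12] = (11111100010110100101001010)·(00000000100000000000000000) mod 2 = 0+0+0+0+0+0+0+0+0+0+0+0+0+0+0+0+0+0+0+0+0+0+0+0+0+0 mod 2 = 0
  c[13] = d·G[:,13] = (11111100010110100101001010)·(00000000010000000000000000) mod 2 = 0+0+0+0+0+0+0+0+0+1+0+0+0+0+0+0+0+0+0+0+0+0+0+0+0+0 mod 2 = 1
  c[14] = d·G[:,14] = (11111100010110100101001010)·(00000000001000000000000000) mod 2 = 0+0+0+0+0+0+0+0+0+0+0+0+0+0+0+0+0+0+0+0+0+0+0+0+0+0 mod 2 = 0
  c[15] = d·G[:,15] = (11111100010110100101001010)·(00000000000111111111111111) mod 2 = 0+0+0+0+0+0+0+0+0+0+0+1+1+0+1+0+0+1+0+1+0+0+1+0+1+0 mod 2 = 1
  c[16] = d·G[:,16] = (11111100010110100101001010)·(00000000000100000000000000) mod 2 = 0+0+0+0+0+0+0+0+0+0+0+1+0+0+0+0+0+0+0+0+0+0+0+0+0+0 mod 2 = 1
  c[17] = d·G[:,17] = (11111100010110100101001010)·(00000000000010000000000000) mod 2 = 0+0+0+0+0+0+0+0+0+0+0+0+1+0+0+0+0+0+0+0+0+0+0+0+0+0 mod 2 = 1
  c[18] = d·G[:,18] = (11111100010110100101001010)·(00000000000001000000000000) mod 2 = 0+0+0+0+0+0+0+0+0+0+0+0+0+0+0+0+0+0+0+0+0+0+0+0+0+0 mod 2 = 0
  c[19] = d·G[:,19] = (11111100010110100101001010)·(00000000000000100000000000) mod 2 = 0+0+0+0+0+0+0+0+0+0+0+0+0+0+1+0+0+0+0+0+0+0+0+0+0+0 mod 2 = 1
  c[20] = d·G[:,20] = (11111100010110100101001010)·(00000000000000010000000000) mod 2 = 0+0+0+0+0+0+0+0+0+0+0+0+0+0+0+0+0+0+0+0+0+0+0+0+0+0 mod 2 = 0
  c[21] = d·G[:,21] = (11111100010110100101001010)·(00000000000000001000000000) mod 2 = 0+0+0+0+0+0+0+0+0+0+0+0+0+0+0+0+0+0+0+0+0+0+0+0+0+0 mod 2 = 0
  c[22] = d·G[:,22] = (11111100010110100101001010)·(00000000000000000100000000) mod 2 = 0+0+0+0+0+0+0+0+0+0+0+0+0+0+0+0+0+1+0+0+0+0+0+0+0+0 mod 2 = 1
  c[23] = d·G[:,23] = (11111100010110100101001010)·(00000000000000000010000000) mod 2 = 0+0+0+0+0+0+0+0+0+0+0+0+0+0+0+0+0+0+0+0+0+0+0+0+0+0 mod 2 = 0
  c[24] = d·G[:,24] = (11111100010110100101001010)·(00000000000000000001000000) mod 2 = 0+0+0+0+0+0+0+0+0+0+0+0+0+0+0+0+0+0+0+1+0+0+0+0+0+0 mod 2 = 1
  c[25] = d·G[:,25] = (11111100010110100101001010)·(00000000000000000000100000) mod 2 = 0+0+0+0+0+0+0+0+0+0+0+0+0+0+0+0+0+0+0+0+0+0+0+0+0+0 mod 2 = 0
  c[26] = d·G[:,26] = (11111100010110100101001010)·(00000000000000000000010000) mod 2 = 0+0+0+0+0+0+0+0+0+0+0+0+0+0+0+0+0+0+0+0+0+0+0+0+0+0 mod 2 = 0
  c[27] = d·G[:,27] = (11111100010110100101001010)·(00000000000000000000001000) mod 2 = 0+0+0+0+0+0+0+0+0+0+0+0+0+0+0+0+0+0+0+0+0+0+1+0+0+0 mod 2 = 1
  c[28] = d·G[:,28] = (11111100010110100101001010)·(00000000000000000000000100) mod 2 = 0+0+0+0+0+0+0+0+0+0+0+0+0+0+0+0+0+0+0+0+0+0+0+0+0+0 mod 2 = 0
  c[29] = d·G[:,29] = (11111100010110100101001010)·(00000000000000000000000010) mod 2 = 0+0+0+0+0+0+0+0+0+0+0+0+0+0+0+0+0+0+0+0+0+0+0+0+1+0 mod 2 = 1
  c[30] = d·G[:,30] = (11111100010110100101001010)·(00000000000000000000000001) mod 2 = 0+0+0+0+0+0+0+0+0+0+0+0+0+0+0+0+0+0+0+0+0+0+0+0+0+0 mod 2 = 0
Codeword = 1010111011000101110100101001010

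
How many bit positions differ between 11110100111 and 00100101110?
XOR = 11010001001, count of 1s = 5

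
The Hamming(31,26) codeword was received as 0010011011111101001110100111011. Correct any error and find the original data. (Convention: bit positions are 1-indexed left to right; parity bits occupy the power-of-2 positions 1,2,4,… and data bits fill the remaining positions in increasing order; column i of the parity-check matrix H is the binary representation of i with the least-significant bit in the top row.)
Syndrome s = H · r^T (mod 2), r = 0010011011111101001110100111011:
  s[0] = (1010101010101010101010101010101)·(0010011011111101001110100111011) mod 2 = 0+0+1+0+0+0+1+0+1+0+1+0+1+0+0+0+0+0+1+0+1+0+1+0+0+0+1+0+0+0+1 mod 2 = 0
  s[1] = (0110011001100110011001100110011)·(0010011011111101001110100111011) mod 2 = 0+0+1+0+0+1+1+0+0+1+1+0+0+1+0+0+0+0+1+0+0+0+1+0+0+1+1+0+0+1+1 mod 2 = 0
  s[2] = (0001111000011110000111100001111)·(0010011011111101001110100111011) mod 2 = 0+0+0+0+0+1+1+0+0+0+0+1+1+1+0+0+0+0+0+1+1+0+1+0+0+0+0+1+0+1+1 mod 2 = 1
  s[3] = (0000000111111110000000011111111)·(0010011011111101001110100111011) mod 2 = 0+0+0+0+0+0+0+0+1+1+1+1+1+1+0+0+0+0+0+0+0+0+0+0+0+1+1+1+0+1+1 mod 2 = 1
  s[4] = (0000000000000001111111111111111)·(0010011011111101001110100111011) mod 2 = 0+0+0+0+0+0+0+0+0+0+0+0+0+0+0+1+0+0+1+1+1+0+1+0+0+1+1+1+0+1+1 mod 2 = 0
Syndrome = 00110
Column 12 of H equals this syndrome → error at bit 12 (1-indexed).
Flip bit 12: 0010011011111101001110100111011 → 0010011011101101001110100111011
Extract data bits at positions {3,5,6,7,9,10,11,12,13,14,15,17,18,19,20,21,22,23,24,25,26,27,28,29,30,31}: 10111110110001110100111011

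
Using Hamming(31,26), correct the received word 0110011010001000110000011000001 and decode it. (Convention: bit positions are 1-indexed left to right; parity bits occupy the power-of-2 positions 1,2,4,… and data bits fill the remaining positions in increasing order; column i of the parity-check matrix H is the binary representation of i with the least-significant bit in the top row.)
Syndrome s = H · r^T (mod 2), r = 0110011010001000110000011000001:
  s[0] = (1010101010101010101010101010101)·(0110011010001000110000011000001) mod 2 = 0+0+1+0+0+0+1+0+1+0+0+0+1+0+0+0+1+0+0+0+0+0+0+0+1+0+0+0+0+0+1 mod 2 = 1
  s[1] = (0110011001100110011001100110011)·(0110011010001000110000011000001) mod 2 = 0+1+1+0+0+1+1+0+0+0+0+0+0+0+0+0+0+1+0+0+0+0+0+0+0+0+0+0+0+0+1 mod 2 = 0
  s[2] = (0001111000011110000111100001111)·(0110011010001000110000011000001) mod 2 = 0+0+0+0+0+1+1+0+0+0+0+0+1+0+0+0+0+0+0+0+0+0+0+0+0+0+0+0+0+0+1 mod 2 = 0
  s[3] = (0000000111111110000000011111111)·(0110011010001000110000011000001) mod 2 = 0+0+0+0+0+0+0+0+1+0+0+0+1+0+0+0+0+0+0+0+0+0+0+1+1+0+0+0+0+0+1 mod 2 = 1
  s[4] = (0000000000000001111111111111111)·(0110011010001000110000011000001) mod 2 = 0+0+0+0+0+0+0+0+0+0+0+0+0+0+0+0+1+1+0+0+0+0+0+1+1+0+0+0+0+0+1 mod 2 = 1
Syndrome = 10011
Column 25 of H equals this syndrome → error at bit 25 (1-indexed).
Flip bit 25: 0110011010001000110000011000001 → 0110011010001000110000010000001
Extract data bits at positions {3,5,6,7,9,10,11,12,13,14,15,17,18,19,20,21,22,23,24,25,26,27,28,29,30,31}: 10111000100110000010000001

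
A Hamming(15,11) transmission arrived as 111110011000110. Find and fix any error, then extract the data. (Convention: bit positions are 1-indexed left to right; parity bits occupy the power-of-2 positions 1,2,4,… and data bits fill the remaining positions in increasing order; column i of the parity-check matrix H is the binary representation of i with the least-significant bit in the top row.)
Syndrome s = H · r^T (mod 2), r = 111110011000110:
  s[0] = (101010101010101)·(111110011000110) mod 2 = 1+0+1+0+1+0+0+0+1+0+0+0+1+0+0 mod 2 = 1
  s[1] = (011001100110011)·(111110011000110) mod 2 = 0+1+1+0+0+0+0+0+0+0+0+0+0+1+0 mod 2 = 1
  s[2] = (000111100001111)·(111110011000110) mod 2 = 0+0+0+1+1+0+0+0+0+0+0+0+1+1+0 mod 2 = 0
  s[3] = (000000011111111)·(111110011000110) mod 2 = 0+0+0+0+0+0+0+1+1+0+0+0+1+1+0 mod 2 = 0
Syndrome = 1100
Column 3 of H equals this syndrome → error at bit 3 (1-indexed).
Flip bit 3: 111110011000110 → 110110011000110
Extract data bits at positions {3,5,6,7,9,10,11,12,13,14,15}: 01001000110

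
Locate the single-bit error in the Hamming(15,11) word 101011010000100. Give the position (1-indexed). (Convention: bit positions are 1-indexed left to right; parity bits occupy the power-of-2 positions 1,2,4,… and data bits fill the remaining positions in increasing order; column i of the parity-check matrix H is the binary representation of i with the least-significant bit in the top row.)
Syndrome s = H · r^T (mod 2), r = 101011010000100:
  s[0] = (101010101010101)·(101011010000100) mod 2 = 1+0+1+0+1+0+0+0+0+0+0+0+1+0+0 mod 2 = 0
  s[1] = (011001100110011)·(101011010000100) mod 2 = 0+0+1+0+0+1+0+0+0+0+0+0+0+0+0 mod 2 = 0
  s[2] = (000111100001111)·(101011010000100) mod 2 = 0+0+0+0+1+1+0+0+0+0+0+0+1+0+0 mod 2 = 1
  s[3] = (000000011111111)·(101011010000100) mod 2 = 0+0+0+0+0+0+0+1+0+0+0+0+1+0+0 mod 2 = 0
Syndrome = 0010
Column i of H is the binary representation of i, so the syndrome is the binary index of the flipped bit.
Read s = 0010 with s[0] as LSB: 0·2^0 + 0·2^1 + 1·2^2 + 0·2^3 = 4.
Error is at bit position 4.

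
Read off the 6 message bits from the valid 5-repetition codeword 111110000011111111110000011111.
Split into 5-bit blocks: 11111 00000 11111 11111 00000 11111
Data = 101101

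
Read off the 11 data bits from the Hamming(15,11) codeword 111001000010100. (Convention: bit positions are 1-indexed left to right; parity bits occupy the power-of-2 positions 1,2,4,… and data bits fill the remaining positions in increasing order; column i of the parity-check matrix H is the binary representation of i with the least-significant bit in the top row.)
Parity bits occupy power-of-2 positions; data bits are at positions {3,5,6,7,9,10,11,12,13,14,15} (1-indexed).
Extract: c[3]=1 c[5]=0 c[6]=1 c[7]=0 c[9]=0 c[10]=0 c[11]=1 c[12]=0 c[13]=1 c[14]=0 c[15]=0
Data = 10100010100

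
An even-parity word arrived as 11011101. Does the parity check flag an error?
Sum of received bits: 1+1+0+1+1+1+0+1 = 6; 6 mod 2 = 0. Result is 0 → no error detected.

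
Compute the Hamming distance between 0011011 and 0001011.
XOR = 0010000, count of 1s = 1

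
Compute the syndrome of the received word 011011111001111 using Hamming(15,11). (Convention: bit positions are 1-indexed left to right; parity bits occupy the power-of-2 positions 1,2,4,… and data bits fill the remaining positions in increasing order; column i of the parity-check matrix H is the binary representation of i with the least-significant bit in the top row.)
Syndrome s = H · r^T (mod 2), r = 011011111001111:
  s[0] = (101010101010101)·(011011111001111) mod 2 = 0+0+1+0+1+0+1+0+1+0+0+0+1+0+1 mod 2 = 0
  s[1] = (011001100110011)·(011011111001111) mod 2 = 0+1+1+0+0+1+1+0+0+0+0+0+0+1+1 mod 2 = 0
  s[2] = (000111100001111)·(011011111001111) mod 2 = 0+0+0+0+1+1+1+0+0+0+0+1+1+1+1 mod 2 = 1
  s[3] = (000000011111111)·(011011111001111) mod 2 = 0+0+0+0+0+0+0+1+1+0+0+1+1+1+1 mod 2 = 0
Syndrome = 0010
Non-zero syndrome: error at position 4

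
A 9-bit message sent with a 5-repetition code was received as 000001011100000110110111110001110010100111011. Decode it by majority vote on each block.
Split into 5-bit blocks and majority-vote each:
  block 1 = 00000: 0 ones, 5 zeros → 0
  block 2 = 10111: 4 ones, 1 zeros → 1
  block 3 = 00000: 0 ones, 5 zeros → 0
  block 4 = 11011: 4 ones, 1 zeros → 1
  block 5 = 01111: 4 ones, 1 zeros → 1
  block 6 = 10001: 2 ones, 3 zeros → 0
  block 7 = 11001: 3 ones, 2 zeros → 1
  block 8 = 01001: 2 ones, 3 zeros → 0
  block 9 = 11011: 4 ones, 1 zeros → 1
Decoded = 010110101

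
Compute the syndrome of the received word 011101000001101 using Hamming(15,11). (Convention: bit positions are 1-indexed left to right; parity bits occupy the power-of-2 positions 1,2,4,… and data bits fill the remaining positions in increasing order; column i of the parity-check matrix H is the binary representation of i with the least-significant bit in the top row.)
Syndrome s = H · r^T (mod 2), r = 011101000001101:
  s[0] = (101010101010101)·(011101000001101) mod 2 = 0+0+1+0+0+0+0+0+0+0+0+0+1+0+1 mod 2 = 1
  s[1] = (011001100110011)·(011101000001101) mod 2 = 0+1+1+0+0+1+0+0+0+0+0+0+0+0+1 mod 2 = 0
  s[2] = (000111100001111)·(011101000001101) mod 2 = 0+0+0+1+0+1+0+0+0+0+0+1+1+0+1 mod 2 = 1
  s[3] = (000000011111111)·(011101000001101) mod 2 = 0+0+0+0+0+0+0+0+0+0+0+1+1+0+1 mod 2 = 1
Syndrome = 1011
Non-zero syndrome: error at position 13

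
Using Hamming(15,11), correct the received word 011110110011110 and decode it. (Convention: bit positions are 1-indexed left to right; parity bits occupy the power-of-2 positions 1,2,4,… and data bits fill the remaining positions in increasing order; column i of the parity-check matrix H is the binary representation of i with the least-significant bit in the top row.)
Syndrome s = H · r^T (mod 2), r = 011110110011110:
  s[0] = (101010101010101)·(011110110011110) mod 2 = 0+0+1+0+1+0+1+0+0+0+1+0+1+0+0 mod 2 = 1
  s[1] = (011001100110011)·(011110110011110) mod 2 = 0+1+1+0+0+0+1+0+0+0+1+0+0+1+0 mod 2 = 1
  s[2] = (000111100001111)·(011110110011110) mod 2 = 0+0+0+1+1+0+1+0+0+0+0+1+1+1+0 mod 2 = 0
  s[3] = (000000011111111)·(011110110011110) mod 2 = 0+0+0+0+0+0+0+1+0+0+1+1+1+1+0 mod 2 = 1
Syndrome = 1101
Column 11 of H equals this syndrome → error at bit 11 (1-indexed).
Flip bit 11: 011110110011110 → 011110110001110
Extract data bits at positions {3,5,6,7,9,10,11,12,13,14,15}: 11010001110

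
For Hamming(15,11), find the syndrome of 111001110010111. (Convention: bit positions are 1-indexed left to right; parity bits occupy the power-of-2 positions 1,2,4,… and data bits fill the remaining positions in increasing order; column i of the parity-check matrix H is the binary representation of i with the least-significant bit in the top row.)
Syndrome s = H · r^T (mod 2), r = 111001110010111:
  s[0] = (101010101010101)·(111001110010111) mod 2 = 1+0+1+0+0+0+1+0+0+0+1+0+1+0+1 mod 2 = 0
  s[1] = (011001100110011)·(111001110010111) mod 2 = 0+1+1+0+0+1+1+0+0+0+1+0+0+1+1 mod 2 = 1
  s[2] = (000111100001111)·(111001110010111) mod 2 = 0+0+0+0+0+1+1+0+0+0+0+0+1+1+1 mod 2 = 1
  s[3] = (000000011111111)·(111001110010111) mod 2 = 0+0+0+0+0+0+0+1+0+0+1+0+1+1+1 mod 2 = 1
Syndrome = 0111
Non-zero syndrome: error at position 14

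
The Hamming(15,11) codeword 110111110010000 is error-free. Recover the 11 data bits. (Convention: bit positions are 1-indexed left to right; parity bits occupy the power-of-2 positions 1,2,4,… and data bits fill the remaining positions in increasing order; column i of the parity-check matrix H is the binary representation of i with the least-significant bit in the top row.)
Parity bits occupy power-of-2 positions; data bits are at positions {3,5,6,7,9,10,11,12,13,14,15} (1-indexed).
Extract: c[3]=0 c[5]=1 c[6]=1 c[7]=1 c[9]=0 c[10]=0 c[11]=1 c[12]=0 c[13]=0 c[14]=0 c[15]=0
Data = 01110010000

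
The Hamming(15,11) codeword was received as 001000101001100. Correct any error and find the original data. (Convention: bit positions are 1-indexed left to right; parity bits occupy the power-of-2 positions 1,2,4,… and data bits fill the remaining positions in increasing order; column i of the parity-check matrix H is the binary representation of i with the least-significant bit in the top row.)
Syndrome s = H · r^T (mod 2), r = 001000101001100:
  s[0] = (101010101010101)·(001000101001100) mod 2 = 0+0+1+0+0+0+1+0+1+0+0+0+1+0+0 mod 2 = 0
  s[1] = (011001100110011)·(001000101001100) mod 2 = 0+0+1+0+0+0+1+0+0+0+0+0+0+0+0 mod 2 = 0
  s[2] = (000111100001111)·(001000101001100) mod 2 = 0+0+0+0+0+0+1+0+0+0+0+1+1+0+0 mod 2 = 1
  s[3] = (000000011111111)·(001000101001100) mod 2 = 0+0+0+0+0+0+0+0+1+0+0+1+1+0+0 mod 2 = 1
Syndrome = 0011
Column 12 of H equals this syndrome → error at bit 12 (1-indexed).
Flip bit 12: 001000101001100 → 001000101000100
Extract data bits at positions {3,5,6,7,9,10,11,12,13,14,15}: 10011000100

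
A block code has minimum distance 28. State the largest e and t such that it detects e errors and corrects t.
(a) Detection requires d_min ≥ e+1, so e ≤ d_min − 1 = 27.
(b) Correction requires d_min ≥ 2t+1, so t ≤ ⌊(d_min − 1)/2⌋ = ⌊27/2⌋ = 13.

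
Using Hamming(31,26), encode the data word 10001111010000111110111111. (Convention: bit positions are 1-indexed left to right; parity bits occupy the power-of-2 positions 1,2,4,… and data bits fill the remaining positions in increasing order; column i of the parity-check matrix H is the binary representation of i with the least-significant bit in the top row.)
Codeword c = d · G (mod 2), d = 10001111010000111110111111:
  c[0] = d·G[:,0] = (10001111010000111110111111)·(11011010101101010101010101) mod 2 = 1+0+0+0+1+0+1+0+0+0+0+0+0+0+0+1+0+1+0+0+0+1+0+1+0+1 mod 2 = 0
  c[1] = d·G[:,1] = (10001111010000111110111111)·(10110110011011001100110011) mod 2 = 1+0+0+0+0+1+1+0+0+1+0+0+0+0+0+0+1+1+0+0+1+1+0+0+1+1 mod 2 = 0
  c[2] = d·G[:,2] = (10001111010000111110111111)·(10000000000000000000000000) mod 2 = 1+0+0+0+0+0+0+0+0+0+0+0+0+0+0+0+0+0+0+0+0+0+0+0+0+0 mod 2 = 1
  c[3] = d·G[:,3] = (10001111010000111110111111)·(01110001111000111100001111) mod 2 = 0+0+0+0+0+0+0+1+0+1+0+0+0+0+1+1+1+1+0+0+0+0+1+1+1+1 mod 2 = 0
  c[4] = d·G[:,4] = (10001111010000111110111111)·(01000000000000000000000000) mod 2 = 0+0+0+0+0+0+0+0+0+0+0+0+0+0+0+0+0+0+0+0+0+0+0+0+0+0 mod 2 = 0
  c[5] = d·G[:,5] = (10001111010000111110111111)·(00100000000000000000000000) mod 2 = 0+0+0+0+0+0+0+0+0+0+0+0+0+0+0+0+0+0+0+0+0+0+0+0+0+0 mod 2 = 0
  c[6] = d·G[:,6] = (10001111010000111110111111)·(00010000000000000000000000) mod 2 = 0+0+0+0+0+0+0+0+0+0+0+0+0+0+0+0+0+0+0+0+0+0+0+0+0+0 mod 2 = 0
  c[7] = d·G[:,7] = (10001111010000111110111111)·(00001111111000000011111111) mod 2 = 0+0+0+0+1+1+1+1+0+1+0+0+0+0+0+0+0+0+1+0+1+1+1+1+1+1 mod 2 = 0
  c[8] = d·G[:,8] = (10001111010000111110111111)·(00001000000000000000000000) mod 2 = 0+0+0+0+1+0+0+0+0+0+0+0+0+0+0+0+0+0+0+0+0+0+0+0+0+0 mod 2 = 1
  c[9] = d·G[:,9] = (10001111010000111110111111)·(00000100000000000000000000) mod 2 = 0+0+0+0+0+1+0+0+0+0+0+0+0+0+0+0+0+0+0+0+0+0+0+0+0+0 mod 2 = 1
  c[10] = d·G[:,10] = (10001111010000111110111111)·(00000010000000000000000000) mod 2 = 0+0+0+0+0+0+1+0+0+0+0+0+0+0+0+0+0+0+0+0+0+0+0+0+0+0 mod 2 = 1
  c[11] = d·G[:,11] = (10001111010000111110111111)·(00000001000000000000000000) mod 2 = 0+0+0+0+0+0+0+1+0+0+0+0+0+0+0+0+0+0+0+0+0+0+0+0+0+0 mod 2 = 1
  c[12] = d·G[:,12] = (10001111010000111110111111)·(00000000100000000000000000) mod 2 = 0+0+0+0+0+0+0+0+0+0+0+0+0+0+0+0+0+0+0+0+0+0+0+0+0+0 mod 2 = 0
  c[13] = d·G[:,13] = (10001111010000111110111111)·(00000000010000000000000000) mod 2 = 0+0+0+0+0+0+0+0+0+1+0+0+0+0+0+0+0+0+0+0+0+0+0+0+0+0 mod 2 = 1
  c[14] = d·G[:,14] = (10001111010000111110111111)·(00000000001000000000000000) mod 2 = 0+0+0+0+0+0+0+0+0+0+0+0+0+0+0+0+0+0+0+0+0+0+0+0+0+0 mod 2 = 0
  c[15] = d·G[:,15] = (10001111010000111110111111)·(00000000000111111111111111) mod 2 = 0+0+0+0+0+0+0+0+0+0+0+0+0+0+1+1+1+1+1+0+1+1+1+1+1+1 mod 2 = 1
  c[16] = d·G[:,16] = (10001111010000111110111111)·(00000000000100000000000000) mod 2 = 0+0+0+0+0+0+0+0+0+0+0+0+0+0+0+0+0+0+0+0+0+0+0+0+0+0 mod 2 = 0
  c[17] = d·G[:,17] = (10001111010000111110111111)·(00000000000010000000000000) mod 2 = 0+0+0+0+0+0+0+0+0+0+0+0+0+0+0+0+0+0+0+0+0+0+0+0+0+0 mod 2 = 0
  c[18] = d·G[:,18] = (10001111010000111110111111)·(00000000000001000000000000) mod 2 = 0+0+0+0+0+0+0+0+0+0+0+0+0+0+0+0+0+0+0+0+0+0+0+0+0+0 mod 2 = 0
  c[19] = d·G[:,19] = (10001111010000111110111111)·(00000000000000100000000000) mod 2 = 0+0+0+0+0+0+0+0+0+0+0+0+0+0+1+0+0+0+0+0+0+0+0+0+0+0 mod 2 = 1
  c[20] = d·G[:,20] = (10001111010000111110111111)·(00000000000000010000000000) mod 2 = 0+0+0+0+0+0+0+0+0+0+0+0+0+0+0+1+0+0+0+0+0+0+0+0+0+0 mod 2 = 1
  c[21] = d·G[:,21] = (10001111010000111110111111)·(00000000000000001000000000) mod 2 = 0+0+0+0+0+0+0+0+0+0+0+0+0+0+0+0+1+0+0+0+0+0+0+0+0+0 mod 2 = 1
  c[22] = d·G[:,22] = (10001111010000111110111111)·(00000000000000000100000000) mod 2 = 0+0+0+0+0+0+0+0+0+0+0+0+0+0+0+0+0+1+0+0+0+0+0+0+0+0 mod 2 = 1
  c[23] = d·G[:,23] = (10001111010000111110111111)·(00000000000000000010000000) mod 2 = 0+0+0+0+0+0+0+0+0+0+0+0+0+0+0+0+0+0+1+0+0+0+0+0+0+0 mod 2 = 1
  c[24] = d·G[:,24] = (10001111010000111110111111)·(00000000000000000001000000) mod 2 = 0+0+0+0+0+0+0+0+0+0+0+0+0+0+0+0+0+0+0+0+0+0+0+0+0+0 mod 2 = 0
  c[25] = d·G[:,25] = (10001111010000111110111111)·(00000000000000000000100000) mod 2 = 0+0+0+0+0+0+0+0+0+0+0+0+0+0+0+0+0+0+0+0+1+0+0+0+0+0 mod 2 = 1
  c[26] = d·G[:,26] = (10001111010000111110111111)·(00000000000000000000010000) mod 2 = 0+0+0+0+0+0+0+0+0+0+0+0+0+0+0+0+0+0+0+0+0+1+0+0+0+0 mod 2 = 1
  c[27] = d·G[:,27] = (10001111010000111110111111)·(00000000000000000000001000) mod 2 = 0+0+0+0+0+0+0+0+0+0+0+0+0+0+0+0+0+0+0+0+0+0+1+0+0+0 mod 2 = 1
  c[28] = d·G[:,28] = (10001111010000111110111111)·(00000000000000000000000100) mod 2 = 0+0+0+0+0+0+0+0+0+0+0+0+0+0+0+0+0+0+0+0+0+0+0+1+0+0 mod 2 = 1
  c[29] = d·G[:,29] = (10001111010000111110111111)·(00000000000000000000000010) mod 2 = 0+0+0+0+0+0+0+0+0+0+0+0+0+0+0+0+0+0+0+0+0+0+0+0+1+0 mod 2 = 1
  c[30] = d·G[:,30] = (10001111010000111110111111)·(00000000000000000000000001) mod 2 = 0+0+0+0+0+0+0+0+0+0+0+0+0+0+0+0+0+0+0+0+0+0+0+0+0+1 mod 2 = 1
Codeword = 0010000011110101000111110111111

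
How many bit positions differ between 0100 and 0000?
XOR = 0100, count of 1s = 1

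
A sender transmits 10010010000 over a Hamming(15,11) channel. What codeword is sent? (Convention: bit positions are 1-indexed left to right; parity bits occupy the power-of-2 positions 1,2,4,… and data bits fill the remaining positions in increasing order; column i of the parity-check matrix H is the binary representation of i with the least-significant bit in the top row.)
Codeword c = d · G (mod 2), d = 10010010000:
  c[0] = d·G[:,0] = (10010010000)·(11011010101) mod 2 = 1+0+0+1+0+0+1+0+0+0+0 mod 2 = 1
  c[1] = d·G[:,1] = (10010010000)·(10110110011) mod 2 = 1+0+0+1+0+0+1+0+0+0+0 mod 2 = 1
  c[2] = d·G[:,2] = (10010010000)·(10000000000) mod 2 = 1+0+0+0+0+0+0+0+0+0+0 mod 2 = 1
  c[3] = d·G[:,3] = (10010010000)·(01110001111) mod 2 = 0+0+0+1+0+0+0+0+0+0+0 mod 2 = 1
  c[4] = d·G[:,4] = (10010010000)·(01000000000) mod 2 = 0+0+0+0+0+0+0+0+0+0+0 mod 2 = 0
  c[5] = d·G[:,5] = (10010010000)·(00100000000) mod 2 = 0+0+0+0+0+0+0+0+0+0+0 mod 2 = 0
  c[6] = d·G[:,6] = (10010010000)·(00010000000) mod 2 = 0+0+0+1+0+0+0+0+0+0+0 mod 2 = 1
  c[7] = d·G[:,7] = (10010010000)·(00001111111) mod 2 = 0+0+0+0+0+0+1+0+0+0+0 mod 2 = 1
  c[8] = d·G[:,8] = (10010010000)·(00001000000) mod 2 = 0+0+0+0+0+0+0+0+0+0+0 mod 2 = 0
  c[9] = d·G[:,9] = (10010010000)·(00000100000) mod 2 = 0+0+0+0+0+0+0+0+0+0+0 mod 2 = 0
  c[10] = d·G[:,10] = (10010010000)·(00000010000) mod 2 = 0+0+0+0+0+0+1+0+0+0+0 mod 2 = 1
  c[11] = d·G[:,11] = (10010010000)·(00000001000) mod 2 = 0+0+0+0+0+0+0+0+0+0+0 mod 2 = 0
  c[12] = d·G[:,12] = (10010010000)·(00000000100) mod 2 = 0+0+0+0+0+0+0+0+0+0+0 mod 2 = 0
  c[13] = d·G[:,13] = (10010010000)·(00000000010) mod 2 = 0+0+0+0+0+0+0+0+0+0+0 mod 2 = 0
  c[14] = d·G[:,14] = (10010010000)·(00000000001) mod 2 = 0+0+0+0+0+0+0+0+0+0+0 mod 2 = 0
Codeword = 111100110010000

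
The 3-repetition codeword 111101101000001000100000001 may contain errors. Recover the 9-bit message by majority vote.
Split into 3-bit blocks and majority-vote each:
  block 1 = 111: 3 ones, 0 zeros → 1
  block 2 = 101: 2 ones, 1 zeros → 1
  block 3 = 101: 2 ones, 1 zeros → 1
  block 4 = 000: 0 ones, 3 zeros → 0
  block 5 = 001: 1 ones, 2 zeros → 0
  block 6 = 000: 0 ones, 3 zeros → 0
  block 7 = 100: 1 ones, 2 zeros → 0
  block 8 = 000: 0 ones, 3 zeros → 0
  block 9 = 001: 1 ones, 2 zeros → 0
Decoded = 111000000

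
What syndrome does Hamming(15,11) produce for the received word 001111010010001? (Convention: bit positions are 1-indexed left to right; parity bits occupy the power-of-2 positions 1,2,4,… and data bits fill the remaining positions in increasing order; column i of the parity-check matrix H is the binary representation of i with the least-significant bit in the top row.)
Syndrome s = H · r^T (mod 2), r = 001111010010001:
  s[0] = (101010101010101)·(001111010010001) mod 2 = 0+0+1+0+1+0+0+0+0+0+1+0+0+0+1 mod 2 = 0
  s[1] = (011001100110011)·(001111010010001) mod 2 = 0+0+1+0+0+1+0+0+0+0+1+0+0+0+1 mod 2 = 0
  s[2] = (000111100001111)·(001111010010001) mod 2 = 0+0+0+1+1+1+0+0+0+0+0+0+0+0+1 mod 2 = 0
  s[3] = (000000011111111)·(001111010010001) mod 2 = 0+0+0+0+0+0+0+1+0+0+1+0+0+0+1 mod 2 = 1
Syndrome = 0001
Non-zero syndrome: error at position 8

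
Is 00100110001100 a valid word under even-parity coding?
Sum of all bits: 0+0+1+0+0+1+1+0+0+0+1+1+0+0 = 5; 5 mod 2 = 1. Result is 1 → parity error detected.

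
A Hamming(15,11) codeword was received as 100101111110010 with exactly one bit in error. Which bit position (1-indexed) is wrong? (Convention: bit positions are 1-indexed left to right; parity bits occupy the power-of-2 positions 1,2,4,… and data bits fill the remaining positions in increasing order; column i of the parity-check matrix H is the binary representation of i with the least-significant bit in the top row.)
Syndrome s = H · r^T (mod 2), r = 100101111110010:
  s[0] = (101010101010101)·(100101111110010) mod 2 = 1+0+0+0+0+0+1+0+1+0+1+0+0+0+0 mod 2 = 0
  s[1] = (011001100110011)·(100101111110010) mod 2 = 0+0+0+0+0+1+1+0+0+1+1+0+0+1+0 mod 2 = 1
  s[2] = (000111100001111)·(100101111110010) mod 2 = 0+0+0+1+0+1+1+0+0+0+0+0+0+1+0 mod 2 = 0
  s[3] = (000000011111111)·(100101111110010) mod 2 = 0+0+0+0+0+0+0+1+1+1+1+0+0+1+0 mod 2 = 1
Syndrome = 0101
Column i of H is the binary representation of i, so the syndrome is the binary index of the flipped bit.
Read s = 0101 with s[0] as LSB: 0·2^0 + 1·2^1 + 0·2^2 + 1·2^3 = 10.
Error is at bit position 10.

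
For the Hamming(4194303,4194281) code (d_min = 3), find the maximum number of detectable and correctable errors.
Detection only: up to d_min − 1 = 2 errors.
Correction: up to ⌊(d_min − 1)/2⌋ = ⌊2/2⌋ = 1 errors.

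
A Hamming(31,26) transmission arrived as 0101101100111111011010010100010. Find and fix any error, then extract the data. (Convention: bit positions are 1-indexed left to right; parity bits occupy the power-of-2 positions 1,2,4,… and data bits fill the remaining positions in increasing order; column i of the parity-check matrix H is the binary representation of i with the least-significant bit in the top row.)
Syndrome s = H · r^T (mod 2), r = 0101101100111111011010010100010:
  s[0] = (1010101010101010101010101010101)·(0101101100111111011010010100010) mod 2 = 0+0+0+0+1+0+1+0+0+0+1+0+1+0+1+0+0+0+1+0+1+0+0+0+0+0+0+0+0+0+0 mod 2 = 1
  s[1] = (0110011001100110011001100110011)·(0101101100111111011010010100010) mod 2 = 0+1+0+0+0+0+1+0+0+0+1+0+0+1+1+0+0+1+1+0+0+0+0+0+0+1+0+0+0+1+0 mod 2 = 1
  s[2] = (0001111000011110000111100001111)·(0101101100111111011010010100010) mod 2 = 0+0+0+1+1+0+1+0+0+0+0+1+1+1+1+0+0+0+0+0+1+0+0+0+0+0+0+0+0+1+0 mod 2 = 1
  s[3] = (0000000111111110000000011111111)·(0101101100111111011010010100010) mod 2 = 0+0+0+0+0+0+0+1+0+0+1+1+1+1+1+0+0+0+0+0+0+0+0+1+0+1+0+0+0+1+0 mod 2 = 1
  s[4] = (0000000000000001111111111111111)·(0101101100111111011010010100010) mod 2 = 0+0+0+0+0+0+0+0+0+0+0+0+0+0+0+1+0+1+1+0+1+0+0+1+0+1+0+0+0+1+0 mod 2 = 1
Syndrome = 11111
Column 31 of H equals this syndrome → error at bit 31 (1-indexed).
Flip bit 31: 0101101100111111011010010100010 → 0101101100111111011010010100011
Extract data bits at positions {3,5,6,7,9,10,11,12,13,14,15,17,18,19,20,21,22,23,24,25,26,27,28,29,30,31}: 01010011111011010010100011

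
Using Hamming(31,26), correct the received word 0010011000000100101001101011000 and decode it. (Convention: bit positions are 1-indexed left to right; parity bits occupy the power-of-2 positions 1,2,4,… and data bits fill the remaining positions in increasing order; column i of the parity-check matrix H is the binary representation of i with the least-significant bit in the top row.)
Syndrome s = H · r^T (mod 2), r = 0010011000000100101001101011000:
  s[0] = (1010101010101010101010101010101)·(0010011000000100101001101011000) mod 2 = 0+0+1+0+0+0+1+0+0+0+0+0+0+0+0+0+1+0+1+0+0+0+1+0+1+0+1+0+0+0+0 mod 2 = 1
  s[1] = (0110011001100110011001100110011)·(0010011000000100101001101011000) mod 2 = 0+0+1+0+0+1+1+0+0+0+0+0+0+1+0+0+0+0+1+0+0+1+1+0+0+0+1+0+0+0+0 mod 2 = 0
  s[2] = (0001111000011110000111100001111)·(0010011000000100101001101011000) mod 2 = 0+0+0+0+0+1+1+0+0+0+0+0+0+1+0+0+0+0+0+0+0+1+1+0+0+0+0+1+0+0+0 mod 2 = 0
  s[3] = (0000000111111110000000011111111)·(0010011000000100101001101011000) mod 2 = 0+0+0+0+0+0+0+0+0+0+0+0+0+1+0+0+0+0+0+0+0+0+0+0+1+0+1+1+0+0+0 mod 2 = 0
  s[4] = (0000000000000001111111111111111)·(0010011000000100101001101011000) mod 2 = 0+0+0+0+0+0+0+0+0+0+0+0+0+0+0+0+1+0+1+0+0+1+1+0+1+0+1+1+0+0+0 mod 2 = 1
Syndrome = 10001
Column 17 of H equals this syndrome → error at bit 17 (1-indexed).
Flip bit 17: 0010011000000100101001101011000 → 0010011000000100001001101011000
Extract data bits at positions {3,5,6,7,9,10,11,12,13,14,15,17,18,19,20,21,22,23,24,25,26,27,28,29,30,31}: 10110000010001001101011000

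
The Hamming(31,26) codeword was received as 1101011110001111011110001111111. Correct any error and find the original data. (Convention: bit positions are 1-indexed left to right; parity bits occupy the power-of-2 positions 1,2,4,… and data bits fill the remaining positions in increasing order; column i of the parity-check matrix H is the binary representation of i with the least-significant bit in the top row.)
Syndrome s = H · r^T (mod 2), r = 1101011110001111011110001111111:
  s[0] = (1010101010101010101010101010101)·(1101011110001111011110001111111) mod 2 = 1+0+0+0+0+0+1+0+1+0+0+0+1+0+1+0+0+0+1+0+1+0+0+0+1+0+1+0+1+0+1 mod 2 = 1
  s[1] = (0110011001100110011001100110011)·(1101011110001111011110001111111) mod 2 = 0+1+0+0+0+1+1+0+0+0+0+0+0+1+1+0+0+1+1+0+0+0+0+0+0+1+1+0+0+1+1 mod 2 = 1
  s[2] = (0001111000011110000111100001111)·(1101011110001111011110001111111) mod 2 = 0+0+0+1+0+1+1+0+0+0+0+0+1+1+1+0+0+0+0+1+1+0+0+0+0+0+0+1+1+1+1 mod 2 = 0
  s[3] = (0000000111111110000000011111111)·(1101011110001111011110001111111) mod 2 = 0+0+0+0+0+0+0+1+1+0+0+0+1+1+1+0+0+0+0+0+0+0+0+0+1+1+1+1+1+1+1 mod 2 = 0
  s[4] = (0000000000000001111111111111111)·(1101011110001111011110001111111) mod 2 = 0+0+0+0+0+0+0+0+0+0+0+0+0+0+0+1+0+1+1+1+1+0+0+0+1+1+1+1+1+1+1 mod 2 = 0
Syndrome = 11000
Column 3 of H equals this syndrome → error at bit 3 (1-indexed).
Flip bit 3: 1101011110001111011110001111111 → 1111011110001111011110001111111
Extract data bits at positions {3,5,6,7,9,10,11,12,13,14,15,17,18,19,20,21,22,23,24,25,26,27,28,29,30,31}: 10111000111011110001111111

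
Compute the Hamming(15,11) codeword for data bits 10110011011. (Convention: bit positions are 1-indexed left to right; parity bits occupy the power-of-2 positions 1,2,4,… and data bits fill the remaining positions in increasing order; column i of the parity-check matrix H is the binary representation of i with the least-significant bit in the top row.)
Codeword c = d · G (mod 2), d = 10110011011:
  c[0] = d·G[:,0] = (10110011011)·(11011010101) mod 2 = 1+0+0+1+0+0+1+0+0+0+1 mod 2 = 0
  c[1] = d·G[:,1] = (10110011011)·(10110110011) mod 2 = 1+0+1+1+0+0+1+0+0+1+1 mod 2 = 0
  c[2] = d·G[:,2] = (10110011011)·(10000000000) mod 2 = 1+0+0+0+0+0+0+0+0+0+0 mod 2 = 1
  c[3] = d·G[:,3] = (10110011011)·(01110001111) mod 2 = 0+0+1+1+0+0+0+1+0+1+1 mod 2 = 1
  c[4] = d·G[:,4] = (10110011011)·(01000000000) mod 2 = 0+0+0+0+0+0+0+0+0+0+0 mod 2 = 0
  c[5] = d·G[:,5] = (10110011011)·(00100000000) mod 2 = 0+0+1+0+0+0+0+0+0+0+0 mod 2 = 1
  c[6] = d·G[:,6] = (10110011011)·(00010000000) mod 2 = 0+0+0+1+0+0+0+0+0+0+0 mod 2 = 1
  c[7] = d·G[:,7] = (10110011011)·(00001111111) mod 2 = 0+0+0+0+0+0+1+1+0+1+1 mod 2 = 0
  c[8] = d·G[:,8] = (10110011011)·(00001000000) mod 2 = 0+0+0+0+0+0+0+0+0+0+0 mod 2 = 0
  c[9] = d·G[:,9] = (10110011011)·(00000100000) mod 2 = 0+0+0+0+0+0+0+0+0+0+0 mod 2 = 0
  c[10] = d·G[:,10] = (10110011011)·(00000010000) mod 2 = 0+0+0+0+0+0+1+0+0+0+0 mod 2 = 1
  c[11] = d·G[:,11] = (10110011011)·(00000001000) mod 2 = 0+0+0+0+0+0+0+1+0+0+0 mod 2 = 1
  c[12] = d·G[:,12] = (10110011011)·(00000000100) mod 2 = 0+0+0+0+0+0+0+0+0+0+0 mod 2 = 0
  c[13] = d·G[:,13] = (10110011011)·(00000000010) mod 2 = 0+0+0+0+0+0+0+0+0+1+0 mod 2 = 1
  c[14] = d·G[:,14] = (10110011011)·(00000000001) mod 2 = 0+0+0+0+0+0+0+0+0+0+1 mod 2 = 1
Codeword = 001101100011011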